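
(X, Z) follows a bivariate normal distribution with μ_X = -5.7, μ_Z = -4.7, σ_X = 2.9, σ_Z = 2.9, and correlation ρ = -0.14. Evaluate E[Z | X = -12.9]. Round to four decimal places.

-3.6920

The regression of Z on X has slope ρ·σ_Z/σ_X and passes through (μ_X, μ_Z).
E[Z | X=-12.9] = -4.7 + (-0.14)·(2.9/2.9)·(-12.9 − (-5.7)) = -4.7 + (-0.14)·(-7.2) = -3.6920.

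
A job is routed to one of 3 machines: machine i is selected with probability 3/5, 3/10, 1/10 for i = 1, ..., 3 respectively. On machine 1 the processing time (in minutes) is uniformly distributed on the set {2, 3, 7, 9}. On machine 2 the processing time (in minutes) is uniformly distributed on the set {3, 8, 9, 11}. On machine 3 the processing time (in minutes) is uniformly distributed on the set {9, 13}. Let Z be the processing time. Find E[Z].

E[Z | machine 1] = (2+3+7+9)/4 = 21/4.
E[Z | machine 2] = (3+8+9+11)/4 = 31/4.
E[Z | machine 3] = (9+13)/2 = 11.
E[Z] = (3/5)·(21/4) + (3/10)·(31/4) + (1/10)·(11) = 263/40.

263/40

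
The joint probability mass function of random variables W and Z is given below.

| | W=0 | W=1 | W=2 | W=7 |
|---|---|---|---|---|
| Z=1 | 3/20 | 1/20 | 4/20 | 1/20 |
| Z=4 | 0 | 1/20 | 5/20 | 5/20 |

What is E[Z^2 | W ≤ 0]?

1

P(W ≤ 0) = 3/20.
Σ Z^2·P over the event = 1·(3/20) = 3/20.
E[Z^2 | W ≤ 0] = (3/20) / (3/20) = 1.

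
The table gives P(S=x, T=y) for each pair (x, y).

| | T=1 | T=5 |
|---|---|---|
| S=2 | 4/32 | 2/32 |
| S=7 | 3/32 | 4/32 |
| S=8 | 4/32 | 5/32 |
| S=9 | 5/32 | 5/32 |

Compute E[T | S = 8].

29/9

P(S = 8) = 9/32.
Σ T·P over the event = 1·(4/32) + 5·(5/32) = 29/32.
E[T | S = 8] = (29/32) / (9/32) = 29/9.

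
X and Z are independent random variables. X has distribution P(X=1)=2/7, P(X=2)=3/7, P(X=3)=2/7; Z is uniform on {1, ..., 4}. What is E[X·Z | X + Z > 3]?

P(X + Z > 3) = 3/4.
Summing XZ·P(x,y) over outcomes with X + Z > 3 gives 32/7.
E[X·Z | X + Z > 3] = (32/7) / (3/4) = 128/21.

128/21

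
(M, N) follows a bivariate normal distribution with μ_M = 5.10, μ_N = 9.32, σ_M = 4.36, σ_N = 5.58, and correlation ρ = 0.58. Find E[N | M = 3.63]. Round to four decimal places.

For a bivariate normal, E[N | M=x] = μ_N + ρ·(σ_N/σ_M)·(x − μ_M).
E[N | M=3.63] = 9.32 + (0.58)·(5.58/4.36)·(3.63 − (5.10)) = 9.32 + (0.74229)·(-1.47) = 8.2288.

8.2288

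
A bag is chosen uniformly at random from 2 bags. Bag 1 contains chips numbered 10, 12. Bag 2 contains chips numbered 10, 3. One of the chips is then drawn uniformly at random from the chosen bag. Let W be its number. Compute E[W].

E[W | bag 1] = (10+12)/2 = 11.
E[W | bag 2] = (10+3)/2 = 13/2.
E[W] = (1/2)·(11) + (1/2)·(13/2) = 35/4.

35/4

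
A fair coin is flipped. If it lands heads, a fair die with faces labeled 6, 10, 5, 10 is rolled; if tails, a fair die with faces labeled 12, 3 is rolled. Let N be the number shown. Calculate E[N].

61/8

E[N | heads] = (6+10+5+10)/4 = 31/4.
E[N | tails] = (12+3)/2 = 15/2.
E[N] = (1/2)·(31/4) + (1/2)·(15/2) = 61/8.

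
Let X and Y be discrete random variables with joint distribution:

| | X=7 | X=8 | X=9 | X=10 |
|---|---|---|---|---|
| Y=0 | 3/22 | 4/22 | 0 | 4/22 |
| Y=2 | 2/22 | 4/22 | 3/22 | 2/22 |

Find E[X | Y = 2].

93/11

P(Y = 2) = 1/2.
Σ X·P over the event = 7·(2/22) + 8·(4/22) + 9·(3/22) + 10·(2/22) = 93/22.
E[X | Y = 2] = (93/22) / (1/2) = 93/11.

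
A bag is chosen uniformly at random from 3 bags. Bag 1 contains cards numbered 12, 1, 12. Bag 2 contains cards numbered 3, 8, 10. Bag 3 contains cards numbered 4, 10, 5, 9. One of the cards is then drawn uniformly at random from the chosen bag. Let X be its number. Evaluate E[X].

E[X | bag 1] = (12+1+12)/3 = 25/3.
E[X | bag 2] = (3+8+10)/3 = 7.
E[X | bag 3] = (4+10+5+9)/4 = 7.
By the law of total expectation,
E[X] = (1/3)·(25/3) + (1/3)·(7) + (1/3)·(7) = 67/9.

67/9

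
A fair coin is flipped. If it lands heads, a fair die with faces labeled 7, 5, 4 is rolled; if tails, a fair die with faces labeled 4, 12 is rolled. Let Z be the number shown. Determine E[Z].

20/3

E[Z | heads] = (7+5+4)/3 = 16/3.
E[Z | tails] = (4+12)/2 = 8.
E[Z] = (1/2)·(16/3) + (1/2)·(8) = 20/3.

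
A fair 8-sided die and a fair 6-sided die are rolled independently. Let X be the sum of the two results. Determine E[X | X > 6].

314/33

P(X > 6) = 11/16.
Σ over the event: 7·1/8 + 8·1/8 + 9·1/8 + 10·5/48 + 11·1/12 + 12·1/16 + 13·1/24 + 14·1/48 = 157/24.
E[X | X > 6] = (157/24) / (11/16) = 314/33.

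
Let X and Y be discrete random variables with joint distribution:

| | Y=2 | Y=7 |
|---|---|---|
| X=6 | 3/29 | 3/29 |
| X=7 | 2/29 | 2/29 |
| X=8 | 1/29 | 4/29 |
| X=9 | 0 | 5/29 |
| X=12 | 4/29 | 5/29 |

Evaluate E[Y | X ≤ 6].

9/2

P(X ≤ 6) = 6/29.
Summing Y·P(X=x,Y=y) over the conditioning event gives 27/29.
E[Y | X ≤ 6] = (27/29) / (6/29) = 9/2.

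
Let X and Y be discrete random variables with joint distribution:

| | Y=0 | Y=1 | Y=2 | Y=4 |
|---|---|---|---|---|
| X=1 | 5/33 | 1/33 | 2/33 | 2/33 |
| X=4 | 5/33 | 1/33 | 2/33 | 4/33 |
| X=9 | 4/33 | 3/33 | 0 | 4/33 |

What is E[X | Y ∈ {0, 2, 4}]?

125/28

P(Y ∈ {0, 2, 4}) = 28/33.
Σ X·P over the event = 1·(5/33) + 1·(2/33) + 1·(2/33) + 4·(5/33) + 4·(2/33) + 4·(4/33) + 9·(4/33) + 9·(4/33) = 125/33.
E[X | Y ∈ {0, 2, 4}] = (125/33) / (28/33) = 125/28.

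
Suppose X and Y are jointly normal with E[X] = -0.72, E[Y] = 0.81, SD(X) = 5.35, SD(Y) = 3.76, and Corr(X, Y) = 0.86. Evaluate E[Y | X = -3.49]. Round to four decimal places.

E[Y | X=x] = μ_Y + ρ(σ_Y/σ_X)(x − μ_X) for jointly normal variables.
E[Y | X=-3.49] = 0.81 + (0.86)·(3.76/5.35)·(-3.49 − (-0.72)) = 0.81 + (0.60441)·(-2.77) = -0.8642.

-0.8642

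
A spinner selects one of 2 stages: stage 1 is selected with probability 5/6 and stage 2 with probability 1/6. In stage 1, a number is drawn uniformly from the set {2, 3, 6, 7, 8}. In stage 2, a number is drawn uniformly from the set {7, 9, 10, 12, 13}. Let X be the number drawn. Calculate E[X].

181/30

E[X | stage 1] = (2+3+6+7+8)/5 = 26/5.
E[X | stage 2] = (7+9+10+12+13)/5 = 51/5.
By the law of total expectation,
E[X] = (5/6)·(26/5) + (1/6)·(51/5) = 181/30.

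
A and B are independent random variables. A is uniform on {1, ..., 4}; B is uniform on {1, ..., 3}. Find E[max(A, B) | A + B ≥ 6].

Outcomes with A + B ≥ 6: (3,3), (4,2), (4,3), each with probability 1/12.
E[max(A, B) | A + B ≥ 6] = (3 + 4 + 4) / 3 = 11/3.

11/3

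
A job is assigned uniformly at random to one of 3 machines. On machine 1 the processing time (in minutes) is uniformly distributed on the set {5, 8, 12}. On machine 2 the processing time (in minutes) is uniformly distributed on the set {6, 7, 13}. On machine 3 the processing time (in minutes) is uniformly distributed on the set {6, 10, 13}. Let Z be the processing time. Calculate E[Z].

E[Z | machine 1] = (5+8+12)/3 = 25/3.
E[Z | machine 2] = (6+7+13)/3 = 26/3.
E[Z | machine 3] = (6+10+13)/3 = 29/3.
By the law of total expectation,
E[Z] = (1/3)·(25/3) + (1/3)·(26/3) + (1/3)·(29/3) = 80/9.

80/9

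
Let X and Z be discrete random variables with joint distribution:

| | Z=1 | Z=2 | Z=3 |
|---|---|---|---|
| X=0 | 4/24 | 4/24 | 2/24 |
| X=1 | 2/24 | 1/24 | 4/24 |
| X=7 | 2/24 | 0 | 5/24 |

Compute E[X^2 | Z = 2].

1/5

P(Z = 2) = 5/24.
Σ X^2·P over the event = 0·(4/24) + 1·(1/24) = 1/24.
E[X^2 | Z = 2] = (1/24) / (5/24) = 1/5.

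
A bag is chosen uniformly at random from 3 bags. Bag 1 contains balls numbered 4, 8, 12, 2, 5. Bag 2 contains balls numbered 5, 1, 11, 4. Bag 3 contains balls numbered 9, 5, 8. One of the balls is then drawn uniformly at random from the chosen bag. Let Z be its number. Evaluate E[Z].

E[Z | bag 1] = (4+8+12+2+5)/5 = 31/5.
E[Z | bag 2] = (5+1+11+4)/4 = 21/4.
E[Z | bag 3] = (9+5+8)/3 = 22/3.
E[Z] = (1/3)·(31/5) + (1/3)·(21/4) + (1/3)·(22/3) = 1127/180.

1127/180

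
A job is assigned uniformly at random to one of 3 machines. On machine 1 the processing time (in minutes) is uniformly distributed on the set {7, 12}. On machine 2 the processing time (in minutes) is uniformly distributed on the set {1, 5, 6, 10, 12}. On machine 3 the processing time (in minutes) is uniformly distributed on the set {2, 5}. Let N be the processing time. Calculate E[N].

E[N | machine 1] = (7+12)/2 = 19/2.
E[N | machine 2] = (1+5+6+10+12)/5 = 34/5.
E[N | machine 3] = (2+5)/2 = 7/2.
By the law of total expectation,
E[N] = (1/3)·(19/2) + (1/3)·(34/5) + (1/3)·(7/2) = 33/5.

33/5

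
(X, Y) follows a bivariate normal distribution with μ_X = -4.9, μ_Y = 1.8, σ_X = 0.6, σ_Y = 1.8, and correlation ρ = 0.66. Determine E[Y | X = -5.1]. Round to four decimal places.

For a bivariate normal, E[Y | X=x] = μ_Y + ρ·(σ_Y/σ_X)·(x − μ_X).
E[Y | X=-5.1] = 1.8 + (0.66)·(1.8/0.6)·(-5.1 − (-4.9)) = 1.8 + (1.98)·(-0.2) = 1.4040.

1.4040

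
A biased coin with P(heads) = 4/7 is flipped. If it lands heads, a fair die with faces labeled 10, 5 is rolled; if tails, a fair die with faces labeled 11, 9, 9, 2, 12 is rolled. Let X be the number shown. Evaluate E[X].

E[X | heads] = (10+5)/2 = 15/2.
E[X | tails] = (11+9+9+2+12)/5 = 43/5.
By the law of total expectation,
E[X] = (4/7)·(15/2) + (3/7)·(43/5) = 279/35.

279/35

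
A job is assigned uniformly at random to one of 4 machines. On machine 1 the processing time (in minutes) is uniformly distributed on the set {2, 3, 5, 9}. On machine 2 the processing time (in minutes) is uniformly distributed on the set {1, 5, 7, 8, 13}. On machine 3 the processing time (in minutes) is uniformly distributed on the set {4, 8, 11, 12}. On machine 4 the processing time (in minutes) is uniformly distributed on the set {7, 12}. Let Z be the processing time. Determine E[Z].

E[Z | machine 1] = (2+3+5+9)/4 = 19/4.
E[Z | machine 2] = (1+5+7+8+13)/5 = 34/5.
E[Z | machine 3] = (4+8+11+12)/4 = 35/4.
E[Z | machine 4] = (7+12)/2 = 19/2.
By the law of total expectation,
E[Z] = (1/4)·(19/4) + (1/4)·(34/5) + (1/4)·(35/4) + (1/4)·(19/2) = 149/20.

149/20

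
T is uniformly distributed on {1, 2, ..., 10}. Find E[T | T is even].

Given T is even, T is equally likely to be any of {2, 4, 6, 8, 10}.
E[T | T is even] = (2 + 4 + 6 + 8 + 10) / 5 = 6.

6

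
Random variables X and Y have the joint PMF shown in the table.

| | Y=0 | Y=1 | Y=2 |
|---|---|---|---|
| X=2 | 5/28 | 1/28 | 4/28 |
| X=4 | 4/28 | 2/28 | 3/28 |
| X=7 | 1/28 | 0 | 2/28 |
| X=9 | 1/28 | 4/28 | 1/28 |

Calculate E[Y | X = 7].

4/3

P(X = 7) = 3/28.
Σ Y·P over the event = 0·(1/28) + 2·(2/28) = 1/7.
E[Y | X = 7] = (1/7) / (3/28) = 4/3.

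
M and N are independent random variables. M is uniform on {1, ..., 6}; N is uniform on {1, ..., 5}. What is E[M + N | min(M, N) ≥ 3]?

17/2

P(min(M, N) ≥ 3) = 2/5.
Summing (M+N)·P(x,y) over outcomes with min(M, N) ≥ 3 gives 17/5.
E[M + N | min(M, N) ≥ 3] = (17/5) / (2/5) = 17/2.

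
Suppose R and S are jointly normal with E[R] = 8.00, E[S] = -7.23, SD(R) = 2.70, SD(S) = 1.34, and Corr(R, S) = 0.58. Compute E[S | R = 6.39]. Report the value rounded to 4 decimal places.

-7.6934

The regression of S on R has slope ρ·σ_S/σ_R and passes through (μ_R, μ_S).
E[S | R=6.39] = -7.23 + (0.58)·(1.34/2.70)·(6.39 − (8.00)) = -7.23 + (0.28785)·(-1.61) = -7.6934.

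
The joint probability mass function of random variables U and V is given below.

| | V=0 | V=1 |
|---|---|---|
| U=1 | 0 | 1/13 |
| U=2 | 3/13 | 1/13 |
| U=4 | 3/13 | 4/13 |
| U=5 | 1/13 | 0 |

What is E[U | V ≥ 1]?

P(V ≥ 1) = 6/13.
Σ U·P over the event = 1·(1/13) + 2·(1/13) + 4·(4/13) = 19/13.
E[U | V ≥ 1] = (19/13) / (6/13) = 19/6.

19/6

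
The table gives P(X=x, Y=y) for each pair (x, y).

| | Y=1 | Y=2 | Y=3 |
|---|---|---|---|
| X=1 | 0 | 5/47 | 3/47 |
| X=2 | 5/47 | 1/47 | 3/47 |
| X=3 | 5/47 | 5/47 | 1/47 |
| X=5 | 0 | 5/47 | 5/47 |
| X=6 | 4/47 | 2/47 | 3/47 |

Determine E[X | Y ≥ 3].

P(Y ≥ 3) = 15/47.
Σ X·P over the event = 1·(3/47) + 2·(3/47) + 3·(1/47) + 5·(5/47) + 6·(3/47) = 55/47.
E[X | Y ≥ 3] = (55/47) / (15/47) = 11/3.

11/3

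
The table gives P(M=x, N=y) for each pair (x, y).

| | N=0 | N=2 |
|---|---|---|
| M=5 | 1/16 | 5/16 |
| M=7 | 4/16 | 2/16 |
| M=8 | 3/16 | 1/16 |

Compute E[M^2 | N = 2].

P(N = 2) = 1/2.
Σ M^2·P over the event = 25·(5/16) + 49·(2/16) + 64·(1/16) = 287/16.
E[M^2 | N = 2] = (287/16) / (1/2) = 287/8.

287/8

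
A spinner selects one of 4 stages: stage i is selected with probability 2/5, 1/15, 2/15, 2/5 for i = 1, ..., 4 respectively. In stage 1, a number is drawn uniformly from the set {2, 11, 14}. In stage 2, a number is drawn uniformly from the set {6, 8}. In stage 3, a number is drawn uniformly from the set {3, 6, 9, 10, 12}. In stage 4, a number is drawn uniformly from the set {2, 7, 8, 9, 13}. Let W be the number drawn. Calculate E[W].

619/75

E[W | stage 1] = (2+11+14)/3 = 9.
E[W | stage 2] = (6+8)/2 = 7.
E[W | stage 3] = (3+6+9+10+12)/5 = 8.
E[W | stage 4] = (2+7+8+9+13)/5 = 39/5.
By the law of total expectation,
E[W] = (2/5)·(9) + (1/15)·(7) + (2/15)·(8) + (2/5)·(39/5) = 619/75.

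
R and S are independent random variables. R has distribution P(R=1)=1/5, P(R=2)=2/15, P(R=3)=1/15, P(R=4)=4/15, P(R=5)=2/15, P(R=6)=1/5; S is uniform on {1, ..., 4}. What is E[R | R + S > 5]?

85/18

P(R + S > 5) = 3/5.
Summing R·P(x,y) over outcomes with R + S > 5 gives 17/6.
E[R | R + S > 5] = (17/6) / (3/5) = 85/18.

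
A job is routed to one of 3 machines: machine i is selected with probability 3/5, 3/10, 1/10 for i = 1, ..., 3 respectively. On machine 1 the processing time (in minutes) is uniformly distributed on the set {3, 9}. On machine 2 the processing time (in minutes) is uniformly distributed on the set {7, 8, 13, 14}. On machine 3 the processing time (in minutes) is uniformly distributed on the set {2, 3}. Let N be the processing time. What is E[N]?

7

E[N | machine 1] = (3+9)/2 = 6.
E[N | machine 2] = (7+8+13+14)/4 = 21/2.
E[N | machine 3] = (2+3)/2 = 5/2.
E[N] = (3/5)·(6) + (3/10)·(21/2) + (1/10)·(5/2) = 7.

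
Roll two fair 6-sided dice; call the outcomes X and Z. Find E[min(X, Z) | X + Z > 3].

P(X + Z > 3) = 11/12.
Summing min(X,Z)·P(x,y) over outcomes with X + Z > 3 gives 22/9.
E[min(X, Z) | X + Z > 3] = (22/9) / (11/12) = 8/3.

8/3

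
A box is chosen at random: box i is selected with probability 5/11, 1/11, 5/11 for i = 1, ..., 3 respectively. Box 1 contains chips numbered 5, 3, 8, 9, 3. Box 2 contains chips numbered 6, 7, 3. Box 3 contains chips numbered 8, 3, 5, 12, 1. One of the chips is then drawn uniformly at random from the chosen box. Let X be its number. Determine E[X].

17/3

E[X | box 1] = (5+3+8+9+3)/5 = 28/5.
E[X | box 2] = (6+7+3)/3 = 16/3.
E[X | box 3] = (8+3+5+12+1)/5 = 29/5.
By the law of total expectation,
E[X] = (5/11)·(28/5) + (1/11)·(16/3) + (5/11)·(29/5) = 17/3.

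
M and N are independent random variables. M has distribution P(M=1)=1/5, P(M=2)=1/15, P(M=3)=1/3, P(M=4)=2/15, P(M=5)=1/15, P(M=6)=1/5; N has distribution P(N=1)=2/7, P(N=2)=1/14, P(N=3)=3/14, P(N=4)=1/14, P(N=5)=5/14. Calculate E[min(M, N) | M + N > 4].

435/161

P(M + N > 4) = 23/30.
Summing min(M,N)·P(x,y) over outcomes with M + N > 4 gives 29/14.
E[min(M, N) | M + N > 4] = (29/14) / (23/30) = 435/161.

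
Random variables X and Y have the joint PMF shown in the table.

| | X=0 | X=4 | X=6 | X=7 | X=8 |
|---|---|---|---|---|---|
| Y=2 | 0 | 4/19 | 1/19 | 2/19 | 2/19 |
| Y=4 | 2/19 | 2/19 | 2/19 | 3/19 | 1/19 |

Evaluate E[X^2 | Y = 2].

326/9

P(Y = 2) = 9/19.
Σ X^2·P over the event = 16·(4/19) + 36·(1/19) + 49·(2/19) + 64·(2/19) = 326/19.
E[X^2 | Y = 2] = (326/19) / (9/19) = 326/9.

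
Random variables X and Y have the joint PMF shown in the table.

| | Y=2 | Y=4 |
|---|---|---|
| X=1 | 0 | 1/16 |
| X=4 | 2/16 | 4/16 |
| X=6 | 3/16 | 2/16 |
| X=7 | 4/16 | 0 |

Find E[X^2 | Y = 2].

112/3

P(Y = 2) = 9/16.
Σ X^2·P over the event = 16·(2/16) + 36·(3/16) + 49·(4/16) = 21.
E[X^2 | Y = 2] = (21) / (9/16) = 112/3.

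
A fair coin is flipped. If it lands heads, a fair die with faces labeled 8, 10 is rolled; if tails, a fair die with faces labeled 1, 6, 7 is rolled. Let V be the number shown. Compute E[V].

E[V | heads] = (8+10)/2 = 9.
E[V | tails] = (1+6+7)/3 = 14/3.
By the law of total expectation,
E[V] = (1/2)·(9) + (1/2)·(14/3) = 41/6.

41/6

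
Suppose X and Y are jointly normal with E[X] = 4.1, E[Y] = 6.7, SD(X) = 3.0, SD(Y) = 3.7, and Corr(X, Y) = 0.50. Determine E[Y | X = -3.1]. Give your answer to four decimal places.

The regression of Y on X has slope ρ·σ_Y/σ_X and passes through (μ_X, μ_Y).
E[Y | X=-3.1] = 6.7 + (0.50)·(3.7/3.0)·(-3.1 − (4.1)) = 6.7 + (0.61667)·(-7.2) = 2.2600.

2.2600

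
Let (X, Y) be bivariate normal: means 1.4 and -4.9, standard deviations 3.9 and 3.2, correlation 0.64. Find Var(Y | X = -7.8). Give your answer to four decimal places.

6.0457

The conditional variance in a bivariate normal is σ_Y²(1 − ρ²), independent of x.
Var(Y | X=-7.8) = (3.2)²·(1 − (0.64)²) = 10.24·0.5904 = 6.0457.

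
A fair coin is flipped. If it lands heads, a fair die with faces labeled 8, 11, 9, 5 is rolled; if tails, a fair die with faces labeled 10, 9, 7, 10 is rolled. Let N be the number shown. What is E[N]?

69/8

E[N | heads] = (8+11+9+5)/4 = 33/4.
E[N | tails] = (10+9+7+10)/4 = 9.
E[N] = (1/2)·(33/4) + (1/2)·(9) = 69/8.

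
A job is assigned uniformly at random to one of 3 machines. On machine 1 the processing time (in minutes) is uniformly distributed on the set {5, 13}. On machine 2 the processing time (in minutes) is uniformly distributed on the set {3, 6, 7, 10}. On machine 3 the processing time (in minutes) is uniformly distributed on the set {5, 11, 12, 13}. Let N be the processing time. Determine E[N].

103/12

E[N | machine 1] = (5+13)/2 = 9.
E[N | machine 2] = (3+6+7+10)/4 = 13/2.
E[N | machine 3] = (5+11+12+13)/4 = 41/4.
E[N] = (1/3)·(9) + (1/3)·(13/2) + (1/3)·(41/4) = 103/12.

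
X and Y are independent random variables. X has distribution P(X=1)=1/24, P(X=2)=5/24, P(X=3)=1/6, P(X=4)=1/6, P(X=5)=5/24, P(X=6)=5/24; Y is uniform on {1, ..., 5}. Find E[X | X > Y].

166/35

P(X > Y) = 7/12.
Summing X·P(x,y) over outcomes with X > Y gives 83/30.
E[X | X > Y] = (83/30) / (7/12) = 166/35.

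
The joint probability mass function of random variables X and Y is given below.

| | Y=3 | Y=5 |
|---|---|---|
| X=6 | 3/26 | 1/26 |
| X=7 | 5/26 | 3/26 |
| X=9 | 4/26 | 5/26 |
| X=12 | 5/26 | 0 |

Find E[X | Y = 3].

P(Y = 3) = 17/26.
Σ X·P over the event = 6·(3/26) + 7·(5/26) + 9·(4/26) + 12·(5/26) = 149/26.
E[X | Y = 3] = (149/26) / (17/26) = 149/17.

149/17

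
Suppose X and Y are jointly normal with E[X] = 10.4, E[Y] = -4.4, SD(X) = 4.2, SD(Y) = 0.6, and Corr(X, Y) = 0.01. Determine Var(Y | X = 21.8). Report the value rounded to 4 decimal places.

0.3600

The conditional variance in a bivariate normal is σ_Y²(1 − ρ²), independent of x.
Var(Y | X=21.8) = (0.6)²·(1 − (0.01)²) = 0.36·0.9999 = 0.3600.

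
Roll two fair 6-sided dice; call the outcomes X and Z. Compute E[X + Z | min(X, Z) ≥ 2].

P(min(X, Z) ≥ 2) = 25/36.
Summing (X+Z)·P(x,y) over outcomes with min(X, Z) ≥ 2 gives 50/9.
E[X + Z | min(X, Z) ≥ 2] = (50/9) / (25/36) = 8.

8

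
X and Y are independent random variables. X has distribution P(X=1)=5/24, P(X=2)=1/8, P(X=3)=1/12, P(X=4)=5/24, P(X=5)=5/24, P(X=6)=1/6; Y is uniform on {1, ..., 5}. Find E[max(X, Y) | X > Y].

149/31

P(X > Y) = 31/60.
Summing max(X,Y)·P(x,y) over outcomes with X > Y gives 149/60.
E[max(X, Y) | X > Y] = (149/60) / (31/60) = 149/31.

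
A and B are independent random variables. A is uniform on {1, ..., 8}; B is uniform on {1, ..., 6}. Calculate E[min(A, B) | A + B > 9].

P(A + B > 9) = 5/16.
Summing min(A,B)·P(x,y) over outcomes with A + B > 9 gives 67/48.
E[min(A, B) | A + B > 9] = (67/48) / (5/16) = 67/15.

67/15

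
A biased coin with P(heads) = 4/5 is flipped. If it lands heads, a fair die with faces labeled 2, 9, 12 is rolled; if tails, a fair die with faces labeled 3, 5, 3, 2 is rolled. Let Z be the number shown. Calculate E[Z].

E[Z | heads] = (2+9+12)/3 = 23/3.
E[Z | tails] = (3+5+3+2)/4 = 13/4.
E[Z] = (4/5)·(23/3) + (1/5)·(13/4) = 407/60.

407/60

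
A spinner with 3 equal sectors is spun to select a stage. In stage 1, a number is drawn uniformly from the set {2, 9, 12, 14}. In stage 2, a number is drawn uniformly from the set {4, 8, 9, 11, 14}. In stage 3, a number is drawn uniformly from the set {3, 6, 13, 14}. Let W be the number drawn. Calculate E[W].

183/20

E[W | stage 1] = (2+9+12+14)/4 = 37/4.
E[W | stage 2] = (4+8+9+11+14)/5 = 46/5.
E[W | stage 3] = (3+6+13+14)/4 = 9.
E[W] = (1/3)·(37/4) + (1/3)·(46/5) + (1/3)·(9) = 183/20.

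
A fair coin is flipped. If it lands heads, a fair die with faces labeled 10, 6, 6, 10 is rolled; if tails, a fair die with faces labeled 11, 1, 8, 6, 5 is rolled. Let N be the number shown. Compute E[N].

71/10

E[N | heads] = (10+6+6+10)/4 = 8.
E[N | tails] = (11+1+8+6+5)/5 = 31/5.
By the law of total expectation,
E[N] = (1/2)·(8) + (1/2)·(31/5) = 71/10.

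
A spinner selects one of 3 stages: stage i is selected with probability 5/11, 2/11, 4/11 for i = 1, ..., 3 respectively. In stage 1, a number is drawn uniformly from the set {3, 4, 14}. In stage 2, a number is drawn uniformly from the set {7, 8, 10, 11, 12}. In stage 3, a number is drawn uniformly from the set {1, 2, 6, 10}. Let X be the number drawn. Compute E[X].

366/55

E[X | stage 1] = (3+4+14)/3 = 7.
E[X | stage 2] = (7+8+10+11+12)/5 = 48/5.
E[X | stage 3] = (1+2+6+10)/4 = 19/4.
By the law of total expectation,
E[X] = (5/11)·(7) + (2/11)·(48/5) + (4/11)·(19/4) = 366/55.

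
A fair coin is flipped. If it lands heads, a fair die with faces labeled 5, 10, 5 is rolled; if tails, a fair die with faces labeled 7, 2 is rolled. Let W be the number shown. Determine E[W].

67/12

E[W | heads] = (5+10+5)/3 = 20/3.
E[W | tails] = (7+2)/2 = 9/2.
By the law of total expectation,
E[W] = (1/2)·(20/3) + (1/2)·(9/2) = 67/12.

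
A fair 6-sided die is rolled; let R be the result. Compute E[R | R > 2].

9/2

Given R > 2, R is equally likely to be any of {3, 4, 5, 6}.
E[R | R > 2] = (3 + 4 + 5 + 6) / 4 = 9/2.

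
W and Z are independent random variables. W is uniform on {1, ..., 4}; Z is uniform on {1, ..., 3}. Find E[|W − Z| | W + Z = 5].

5/3

P(W + Z = 5) = 1/4.
Summing |W−Z|·P(x,y) over outcomes with W + Z = 5 gives 5/12.
E[|W − Z| | W + Z = 5] = (5/12) / (1/4) = 5/3.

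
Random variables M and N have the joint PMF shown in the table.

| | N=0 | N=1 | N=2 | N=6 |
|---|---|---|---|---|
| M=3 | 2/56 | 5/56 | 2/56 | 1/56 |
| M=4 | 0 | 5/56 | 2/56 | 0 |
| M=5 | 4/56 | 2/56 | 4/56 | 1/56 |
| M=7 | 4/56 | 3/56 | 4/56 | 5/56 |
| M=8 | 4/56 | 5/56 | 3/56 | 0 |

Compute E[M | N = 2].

86/15

P(N = 2) = 15/56.
Σ M·P over the event = 3·(2/56) + 4·(2/56) + 5·(4/56) + 7·(4/56) + 8·(3/56) = 43/28.
E[M | N = 2] = (43/28) / (15/56) = 86/15.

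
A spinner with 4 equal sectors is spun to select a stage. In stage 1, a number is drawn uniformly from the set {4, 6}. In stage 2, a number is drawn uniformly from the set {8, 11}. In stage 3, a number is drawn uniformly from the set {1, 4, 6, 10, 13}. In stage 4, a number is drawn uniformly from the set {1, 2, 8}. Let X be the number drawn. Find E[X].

749/120

E[X | stage 1] = (4+6)/2 = 5.
E[X | stage 2] = (8+11)/2 = 19/2.
E[X | stage 3] = (1+4+6+10+13)/5 = 34/5.
E[X | stage 4] = (1+2+8)/3 = 11/3.
E[X] = (1/4)·(5) + (1/4)·(19/2) + (1/4)·(34/5) + (1/4)·(11/3) = 749/120.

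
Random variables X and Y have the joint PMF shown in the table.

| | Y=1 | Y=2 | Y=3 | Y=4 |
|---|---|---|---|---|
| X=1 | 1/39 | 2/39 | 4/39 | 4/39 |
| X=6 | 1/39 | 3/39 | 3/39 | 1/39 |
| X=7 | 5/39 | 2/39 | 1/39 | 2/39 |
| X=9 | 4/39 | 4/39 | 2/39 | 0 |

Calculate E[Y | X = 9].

9/5

P(X = 9) = 10/39.
Σ Y·P over the event = 1·(4/39) + 2·(4/39) + 3·(2/39) = 6/13.
E[Y | X = 9] = (6/13) / (10/39) = 9/5.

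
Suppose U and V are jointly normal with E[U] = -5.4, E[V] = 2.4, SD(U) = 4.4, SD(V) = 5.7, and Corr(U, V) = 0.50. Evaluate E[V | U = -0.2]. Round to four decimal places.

5.7682

For a bivariate normal, E[V | U=x] = μ_V + ρ·(σ_V/σ_U)·(x − μ_U).
E[V | U=-0.2] = 2.4 + (0.50)·(5.7/4.4)·(-0.2 − (-5.4)) = 2.4 + (0.64773)·(5.2) = 5.7682.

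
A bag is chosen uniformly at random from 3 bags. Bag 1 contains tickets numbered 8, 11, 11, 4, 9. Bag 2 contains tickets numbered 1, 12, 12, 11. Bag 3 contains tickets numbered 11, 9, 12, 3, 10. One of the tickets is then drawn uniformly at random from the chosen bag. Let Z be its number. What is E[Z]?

133/15

E[Z | bag 1] = (8+11+11+4+9)/5 = 43/5.
E[Z | bag 2] = (1+12+12+11)/4 = 9.
E[Z | bag 3] = (11+9+12+3+10)/5 = 9.
E[Z] = (1/3)·(43/5) + (1/3)·(9) + (1/3)·(9) = 133/15.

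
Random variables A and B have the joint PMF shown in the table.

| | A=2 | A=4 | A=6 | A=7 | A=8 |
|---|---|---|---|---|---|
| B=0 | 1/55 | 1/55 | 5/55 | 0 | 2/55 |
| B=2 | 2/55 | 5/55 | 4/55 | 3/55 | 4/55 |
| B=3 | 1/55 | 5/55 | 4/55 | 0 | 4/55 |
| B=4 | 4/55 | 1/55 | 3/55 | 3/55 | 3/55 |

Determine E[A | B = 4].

75/14

P(B = 4) = 14/55.
Σ A·P over the event = 2·(4/55) + 4·(1/55) + 6·(3/55) + 7·(3/55) + 8·(3/55) = 15/11.
E[A | B = 4] = (15/11) / (14/55) = 75/14.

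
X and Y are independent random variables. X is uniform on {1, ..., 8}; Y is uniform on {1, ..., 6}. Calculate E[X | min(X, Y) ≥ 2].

P(min(X, Y) ≥ 2) = 35/48.
Summing X·P(x,y) over outcomes with min(X, Y) ≥ 2 gives 175/48.
E[X | min(X, Y) ≥ 2] = (175/48) / (35/48) = 5.

5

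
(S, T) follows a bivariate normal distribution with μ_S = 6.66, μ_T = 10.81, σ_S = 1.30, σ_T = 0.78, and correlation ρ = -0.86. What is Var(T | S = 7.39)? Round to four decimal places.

Var(T | S=x) = (1 − ρ²)·σ_T².
Var(T | S=7.39) = (0.78)²·(1 − (-0.86)²) = 0.6084·0.2604 = 0.1584.

0.1584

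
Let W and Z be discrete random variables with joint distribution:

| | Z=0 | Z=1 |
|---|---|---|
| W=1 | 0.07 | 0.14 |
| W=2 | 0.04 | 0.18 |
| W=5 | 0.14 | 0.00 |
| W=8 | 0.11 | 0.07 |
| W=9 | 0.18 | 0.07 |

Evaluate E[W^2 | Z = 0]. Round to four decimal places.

P(Z = 0) = 0.54.
Σ W^2·P over the event = 1·(0.07) + 4·(0.04) + 25·(0.14) + 64·(0.11) + 81·(0.18) = 25.35.
E[W^2 | Z = 0] = (25.35) / (0.54) = 46.9444.

46.9444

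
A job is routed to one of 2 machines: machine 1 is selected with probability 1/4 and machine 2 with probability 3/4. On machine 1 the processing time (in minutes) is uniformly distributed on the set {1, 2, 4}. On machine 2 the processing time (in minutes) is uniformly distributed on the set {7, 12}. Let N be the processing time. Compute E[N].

185/24

E[N | machine 1] = (1+2+4)/3 = 7/3.
E[N | machine 2] = (7+12)/2 = 19/2.
E[N] = (1/4)·(7/3) + (3/4)·(19/2) = 185/24.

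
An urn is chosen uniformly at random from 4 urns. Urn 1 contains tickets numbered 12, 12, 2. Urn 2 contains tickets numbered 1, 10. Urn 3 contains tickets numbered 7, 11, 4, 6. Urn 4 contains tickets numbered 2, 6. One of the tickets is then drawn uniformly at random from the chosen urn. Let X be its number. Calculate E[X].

E[X | urn 1] = (12+12+2)/3 = 26/3.
E[X | urn 2] = (1+10)/2 = 11/2.
E[X | urn 3] = (7+11+4+6)/4 = 7.
E[X | urn 4] = (2+6)/2 = 4.
E[X] = (1/4)·(26/3) + (1/4)·(11/2) + (1/4)·(7) + (1/4)·(4) = 151/24.

151/24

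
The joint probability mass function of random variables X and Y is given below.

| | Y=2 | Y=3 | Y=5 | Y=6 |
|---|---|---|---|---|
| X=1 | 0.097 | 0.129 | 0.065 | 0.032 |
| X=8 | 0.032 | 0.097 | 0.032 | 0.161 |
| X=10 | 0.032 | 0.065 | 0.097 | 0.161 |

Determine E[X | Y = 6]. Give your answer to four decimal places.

8.2768

P(Y = 6) = 0.354.
Σ X·P over the event = 1·(0.032) + 8·(0.161) + 10·(0.161) = 2.930.
E[X | Y = 6] = (2.930) / (0.354) = 8.2768.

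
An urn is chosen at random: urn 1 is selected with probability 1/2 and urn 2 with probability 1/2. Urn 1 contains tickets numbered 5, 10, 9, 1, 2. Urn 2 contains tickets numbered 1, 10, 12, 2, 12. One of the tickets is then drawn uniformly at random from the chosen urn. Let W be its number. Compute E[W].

E[W | urn 1] = (5+10+9+1+2)/5 = 27/5.
E[W | urn 2] = (1+10+12+2+12)/5 = 37/5.
E[W] = (1/2)·(27/5) + (1/2)·(37/5) = 32/5.

32/5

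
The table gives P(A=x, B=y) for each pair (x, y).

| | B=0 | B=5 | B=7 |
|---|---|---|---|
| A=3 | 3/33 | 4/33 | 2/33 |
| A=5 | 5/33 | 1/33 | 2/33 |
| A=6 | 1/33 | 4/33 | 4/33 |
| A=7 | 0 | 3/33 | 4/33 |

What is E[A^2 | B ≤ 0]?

188/9

P(B ≤ 0) = 3/11.
Σ A^2·P over the event = 9·(3/33) + 25·(5/33) + 36·(1/33) = 188/33.
E[A^2 | B ≤ 0] = (188/33) / (3/11) = 188/9.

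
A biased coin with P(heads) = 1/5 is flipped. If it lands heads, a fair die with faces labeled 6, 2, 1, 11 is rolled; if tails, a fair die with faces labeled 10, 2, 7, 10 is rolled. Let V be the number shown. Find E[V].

34/5

E[V | heads] = (6+2+1+11)/4 = 5.
E[V | tails] = (10+2+7+10)/4 = 29/4.
E[V] = (1/5)·(5) + (4/5)·(29/4) = 34/5.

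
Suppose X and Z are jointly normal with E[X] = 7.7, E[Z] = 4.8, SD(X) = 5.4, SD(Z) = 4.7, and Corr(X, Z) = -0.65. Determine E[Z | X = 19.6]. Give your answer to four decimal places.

For a bivariate normal, E[Z | X=x] = μ_Z + ρ·(σ_Z/σ_X)·(x − μ_X).
E[Z | X=19.6] = 4.8 + (-0.65)·(4.7/5.4)·(19.6 − (7.7)) = 4.8 + (-0.56574)·(11.9) = -1.9323.

-1.9323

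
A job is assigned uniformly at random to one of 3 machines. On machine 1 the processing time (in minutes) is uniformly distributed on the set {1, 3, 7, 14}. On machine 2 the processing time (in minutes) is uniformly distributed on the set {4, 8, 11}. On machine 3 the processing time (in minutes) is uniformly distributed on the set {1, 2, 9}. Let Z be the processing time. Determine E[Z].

215/36

E[Z | machine 1] = (1+3+7+14)/4 = 25/4.
E[Z | machine 2] = (4+8+11)/3 = 23/3.
E[Z | machine 3] = (1+2+9)/3 = 4.
By the law of total expectation,
E[Z] = (1/3)·(25/4) + (1/3)·(23/3) + (1/3)·(4) = 215/36.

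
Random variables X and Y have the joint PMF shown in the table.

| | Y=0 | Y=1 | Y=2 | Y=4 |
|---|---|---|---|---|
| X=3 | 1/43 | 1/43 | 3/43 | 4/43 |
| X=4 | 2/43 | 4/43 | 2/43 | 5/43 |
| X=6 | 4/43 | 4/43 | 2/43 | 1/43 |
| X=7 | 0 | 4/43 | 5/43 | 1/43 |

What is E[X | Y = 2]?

16/3

P(Y = 2) = 12/43.
Σ X·P over the event = 3·(3/43) + 4·(2/43) + 6·(2/43) + 7·(5/43) = 64/43.
E[X | Y = 2] = (64/43) / (12/43) = 16/3.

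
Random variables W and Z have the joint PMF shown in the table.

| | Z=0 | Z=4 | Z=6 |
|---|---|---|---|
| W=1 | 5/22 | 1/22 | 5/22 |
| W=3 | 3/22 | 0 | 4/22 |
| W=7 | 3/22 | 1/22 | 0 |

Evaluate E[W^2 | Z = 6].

41/9

P(Z = 6) = 9/22.
Σ W^2·P over the event = 1·(5/22) + 9·(4/22) = 41/22.
E[W^2 | Z = 6] = (41/22) / (9/22) = 41/9.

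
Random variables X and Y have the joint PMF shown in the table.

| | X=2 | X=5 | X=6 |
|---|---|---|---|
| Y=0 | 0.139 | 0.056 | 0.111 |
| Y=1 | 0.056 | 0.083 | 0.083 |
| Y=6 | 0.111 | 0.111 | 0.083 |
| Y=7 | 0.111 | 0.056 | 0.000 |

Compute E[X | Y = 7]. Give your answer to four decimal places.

P(Y = 7) = 0.167.
Σ X·P over the event = 2·(0.111) + 5·(0.056) = 0.502.
E[X | Y = 7] = (0.502) / (0.167) = 3.0060.

3.0060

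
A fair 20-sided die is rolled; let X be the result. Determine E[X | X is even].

11

Given X is even, X is equally likely to be any of {2, 4, 6, 8, 10, 12, 14, 16, 18, 20}.
E[X | X is even] = (2 + 4 + 6 + 8 + 10 + 12 + 14 + 16 + 18 + 20) / 10 = 11.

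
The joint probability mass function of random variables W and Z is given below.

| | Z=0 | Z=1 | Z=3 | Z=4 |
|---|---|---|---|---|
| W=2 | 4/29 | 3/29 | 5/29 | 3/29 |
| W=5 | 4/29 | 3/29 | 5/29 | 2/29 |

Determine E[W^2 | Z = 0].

P(Z = 0) = 8/29.
Summing W^2·P(W=x,Z=y) over the conditioning event gives 4.
E[W^2 | Z = 0] = (4) / (8/29) = 29/2.

29/2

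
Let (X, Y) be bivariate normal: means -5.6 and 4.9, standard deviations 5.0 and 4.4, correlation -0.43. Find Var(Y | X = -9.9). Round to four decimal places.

15.7803

Var(Y | X=x) = (1 − ρ²)·σ_Y².
Var(Y | X=-9.9) = (4.4)²·(1 − (-0.43)²) = 19.36·0.8151 = 15.7803.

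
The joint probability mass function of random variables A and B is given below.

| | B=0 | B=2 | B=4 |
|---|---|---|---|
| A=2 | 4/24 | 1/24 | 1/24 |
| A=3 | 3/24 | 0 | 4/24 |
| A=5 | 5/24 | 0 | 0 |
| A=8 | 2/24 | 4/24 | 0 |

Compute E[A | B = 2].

P(B = 2) = 5/24.
Σ A·P over the event = 2·(1/24) + 8·(4/24) = 17/12.
E[A | B = 2] = (17/12) / (5/24) = 34/5.

34/5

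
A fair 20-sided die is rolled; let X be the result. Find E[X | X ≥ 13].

Given X ≥ 13, X is equally likely to be any of {13, 14, 15, 16, 17, 18, 19, 20}.
E[X | X ≥ 13] = (13 + 14 + 15 + 16 + 17 + 18 + 19 + 20) / 8 = 33/2.

33/2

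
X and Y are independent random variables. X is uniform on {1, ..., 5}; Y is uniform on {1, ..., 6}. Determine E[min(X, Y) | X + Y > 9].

P(X + Y > 9) = 1/10.
Summing min(X,Y)·P(x,y) over outcomes with X + Y > 9 gives 7/15.
E[min(X, Y) | X + Y > 9] = (7/15) / (1/10) = 14/3.

14/3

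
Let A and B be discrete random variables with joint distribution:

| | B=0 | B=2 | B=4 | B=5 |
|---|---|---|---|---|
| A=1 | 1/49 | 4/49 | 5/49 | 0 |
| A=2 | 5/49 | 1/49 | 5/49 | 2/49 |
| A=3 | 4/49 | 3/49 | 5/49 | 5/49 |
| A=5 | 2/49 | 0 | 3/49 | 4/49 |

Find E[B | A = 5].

P(A = 5) = 9/49.
Σ B·P over the event = 0·(2/49) + 4·(3/49) + 5·(4/49) = 32/49.
E[B | A = 5] = (32/49) / (9/49) = 32/9.

32/9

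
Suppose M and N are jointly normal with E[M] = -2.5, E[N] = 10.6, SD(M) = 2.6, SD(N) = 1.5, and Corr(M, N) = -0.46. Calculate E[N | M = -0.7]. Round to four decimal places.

10.1223

E[N | M=x] = μ_N + ρ(σ_N/σ_M)(x − μ_M) for jointly normal variables.
E[N | M=-0.7] = 10.6 + (-0.46)·(1.5/2.6)·(-0.7 − (-2.5)) = 10.6 + (-0.26538)·(1.8) = 10.1223.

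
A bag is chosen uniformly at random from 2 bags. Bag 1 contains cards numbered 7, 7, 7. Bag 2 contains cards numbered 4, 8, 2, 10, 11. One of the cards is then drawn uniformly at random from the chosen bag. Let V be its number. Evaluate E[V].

E[V | bag 1] = (7+7+7)/3 = 7.
E[V | bag 2] = (4+8+2+10+11)/5 = 7.
E[V] = (1/2)·(7) + (1/2)·(7) = 7.

7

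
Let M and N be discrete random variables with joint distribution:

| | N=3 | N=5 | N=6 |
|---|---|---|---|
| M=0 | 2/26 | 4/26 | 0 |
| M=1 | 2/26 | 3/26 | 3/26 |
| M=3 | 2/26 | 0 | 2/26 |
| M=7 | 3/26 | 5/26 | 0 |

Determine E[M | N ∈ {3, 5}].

67/21

P(N ∈ {3, 5}) = 21/26.
Summing M·P(M=x,N=y) over the conditioning event gives 67/26.
E[M | N ∈ {3, 5}] = (67/26) / (21/26) = 67/21.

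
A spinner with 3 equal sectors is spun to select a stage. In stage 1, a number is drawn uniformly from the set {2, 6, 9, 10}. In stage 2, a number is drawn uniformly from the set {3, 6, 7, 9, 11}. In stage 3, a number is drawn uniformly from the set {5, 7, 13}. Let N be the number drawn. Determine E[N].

1337/180

E[N | stage 1] = (2+6+9+10)/4 = 27/4.
E[N | stage 2] = (3+6+7+9+11)/5 = 36/5.
E[N | stage 3] = (5+7+13)/3 = 25/3.
By the law of total expectation,
E[N] = (1/3)·(27/4) + (1/3)·(36/5) + (1/3)·(25/3) = 1337/180.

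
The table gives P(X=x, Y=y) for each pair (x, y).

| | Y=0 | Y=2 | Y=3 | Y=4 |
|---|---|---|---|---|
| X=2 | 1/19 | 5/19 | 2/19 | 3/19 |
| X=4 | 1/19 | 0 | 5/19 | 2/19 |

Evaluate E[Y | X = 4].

P(X = 4) = 8/19.
Σ Y·P over the event = 0·(1/19) + 3·(5/19) + 4·(2/19) = 23/19.
E[Y | X = 4] = (23/19) / (8/19) = 23/8.

23/8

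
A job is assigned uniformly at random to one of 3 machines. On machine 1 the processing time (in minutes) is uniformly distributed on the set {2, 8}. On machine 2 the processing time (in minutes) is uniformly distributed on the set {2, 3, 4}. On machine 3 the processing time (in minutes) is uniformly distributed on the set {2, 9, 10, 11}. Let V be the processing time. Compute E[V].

16/3

E[V | machine 1] = (2+8)/2 = 5.
E[V | machine 2] = (2+3+4)/3 = 3.
E[V | machine 3] = (2+9+10+11)/4 = 8.
By the law of total expectation,
E[V] = (1/3)·(5) + (1/3)·(3) + (1/3)·(8) = 16/3.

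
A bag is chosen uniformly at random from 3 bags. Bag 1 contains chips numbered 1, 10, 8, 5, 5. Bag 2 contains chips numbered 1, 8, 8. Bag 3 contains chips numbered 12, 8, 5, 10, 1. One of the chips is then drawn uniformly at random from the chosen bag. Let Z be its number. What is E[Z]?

56/9

E[Z | bag 1] = (1+10+8+5+5)/5 = 29/5.
E[Z | bag 2] = (1+8+8)/3 = 17/3.
E[Z | bag 3] = (12+8+5+10+1)/5 = 36/5.
E[Z] = (1/3)·(29/5) + (1/3)·(17/3) + (1/3)·(36/5) = 56/9.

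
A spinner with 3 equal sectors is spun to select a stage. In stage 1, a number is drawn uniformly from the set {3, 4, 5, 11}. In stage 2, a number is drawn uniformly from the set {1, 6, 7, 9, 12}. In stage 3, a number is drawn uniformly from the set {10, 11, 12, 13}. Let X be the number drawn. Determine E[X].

97/12

E[X | stage 1] = (3+4+5+11)/4 = 23/4.
E[X | stage 2] = (1+6+7+9+12)/5 = 7.
E[X | stage 3] = (10+11+12+13)/4 = 23/2.
E[X] = (1/3)·(23/4) + (1/3)·(7) + (1/3)·(23/2) = 97/12.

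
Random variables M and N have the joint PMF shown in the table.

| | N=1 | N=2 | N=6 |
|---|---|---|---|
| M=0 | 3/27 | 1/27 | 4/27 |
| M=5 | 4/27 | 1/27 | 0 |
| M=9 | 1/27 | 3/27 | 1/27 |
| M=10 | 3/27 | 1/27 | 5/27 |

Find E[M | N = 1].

P(N = 1) = 11/27.
Σ M·P over the event = 0·(3/27) + 5·(4/27) + 9·(1/27) + 10·(3/27) = 59/27.
E[M | N = 1] = (59/27) / (11/27) = 59/11.

59/11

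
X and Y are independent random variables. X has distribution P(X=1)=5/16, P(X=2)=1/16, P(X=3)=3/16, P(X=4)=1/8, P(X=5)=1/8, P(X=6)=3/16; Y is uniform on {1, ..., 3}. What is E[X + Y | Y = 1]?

P(Y = 1) = 1/3.
Summing (X+Y)·P(x,y) over outcomes with Y = 1 gives 17/12.
E[X + Y | Y = 1] = (17/12) / (1/3) = 17/4.

17/4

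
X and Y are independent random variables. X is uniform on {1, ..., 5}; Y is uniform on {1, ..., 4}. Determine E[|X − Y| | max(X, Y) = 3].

6/5

Outcomes with max(X, Y) = 3: (1,3), (2,3), (3,1), (3,2), (3,3), each with probability 1/20.
E[|X − Y| | max(X, Y) = 3] = (2 + 1 + 2 + 1 + 0) / 5 = 6/5.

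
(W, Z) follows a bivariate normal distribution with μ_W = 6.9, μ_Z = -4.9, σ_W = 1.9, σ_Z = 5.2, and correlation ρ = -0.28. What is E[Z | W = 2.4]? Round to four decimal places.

The regression of Z on W has slope ρ·σ_Z/σ_W and passes through (μ_W, μ_Z).
E[Z | W=2.4] = -4.9 + (-0.28)·(5.2/1.9)·(2.4 − (6.9)) = -4.9 + (-0.76632)·(-4.5) = -1.4516.

-1.4516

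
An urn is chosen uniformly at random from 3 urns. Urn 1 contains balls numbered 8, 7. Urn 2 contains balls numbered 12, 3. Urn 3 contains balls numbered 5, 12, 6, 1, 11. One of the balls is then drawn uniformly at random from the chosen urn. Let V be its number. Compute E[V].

22/3

E[V | urn 1] = (8+7)/2 = 15/2.
E[V | urn 2] = (12+3)/2 = 15/2.
E[V | urn 3] = (5+12+6+1+11)/5 = 7.
E[V] = (1/3)·(15/2) + (1/3)·(15/2) + (1/3)·(7) = 22/3.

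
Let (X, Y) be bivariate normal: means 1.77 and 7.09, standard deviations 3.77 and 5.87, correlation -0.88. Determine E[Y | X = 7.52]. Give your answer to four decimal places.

-0.7886

E[Y | X=x] = μ_Y + ρ(σ_Y/σ_X)(x − μ_X) for jointly normal variables.
E[Y | X=7.52] = 7.09 + (-0.88)·(5.87/3.77)·(7.52 − (1.77)) = 7.09 + (-1.37019)·(5.75) = -0.7886.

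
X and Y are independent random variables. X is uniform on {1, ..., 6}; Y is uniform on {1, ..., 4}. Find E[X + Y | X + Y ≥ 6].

52/7

P(X + Y ≥ 6) = 7/12.
Summing (X+Y)·P(x,y) over outcomes with X + Y ≥ 6 gives 13/3.
E[X + Y | X + Y ≥ 6] = (13/3) / (7/12) = 52/7.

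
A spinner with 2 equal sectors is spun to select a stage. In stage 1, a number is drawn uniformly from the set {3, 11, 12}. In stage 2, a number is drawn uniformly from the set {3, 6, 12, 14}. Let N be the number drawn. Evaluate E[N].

209/24

E[N | stage 1] = (3+11+12)/3 = 26/3.
E[N | stage 2] = (3+6+12+14)/4 = 35/4.
E[N] = (1/2)·(26/3) + (1/2)·(35/4) = 209/24.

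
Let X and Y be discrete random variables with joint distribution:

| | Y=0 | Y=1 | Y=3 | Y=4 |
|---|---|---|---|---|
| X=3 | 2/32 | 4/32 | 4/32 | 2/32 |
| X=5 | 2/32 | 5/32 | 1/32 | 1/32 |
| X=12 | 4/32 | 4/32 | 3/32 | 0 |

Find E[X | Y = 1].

85/13

P(Y = 1) = 13/32.
Σ X·P over the event = 3·(4/32) + 5·(5/32) + 12·(4/32) = 85/32.
E[X | Y = 1] = (85/32) / (13/32) = 85/13.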